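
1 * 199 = 199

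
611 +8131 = 8742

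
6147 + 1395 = 7542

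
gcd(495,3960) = 495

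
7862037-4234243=3627794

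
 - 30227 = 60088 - 90315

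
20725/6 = 20725/6 = 3454.17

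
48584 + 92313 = 140897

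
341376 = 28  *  12192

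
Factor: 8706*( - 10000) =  - 2^5*3^1*5^4*1451^1 = - 87060000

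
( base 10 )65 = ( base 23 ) 2J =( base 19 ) 38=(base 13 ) 50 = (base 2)1000001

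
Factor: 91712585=5^1*61^1 * 389^1*773^1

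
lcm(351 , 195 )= 1755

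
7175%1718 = 303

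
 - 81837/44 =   -  1860 + 3/44 = - 1859.93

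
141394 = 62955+78439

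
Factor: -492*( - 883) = 2^2*3^1*41^1 * 883^1 = 434436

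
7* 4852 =33964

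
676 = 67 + 609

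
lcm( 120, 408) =2040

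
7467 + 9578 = 17045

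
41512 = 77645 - 36133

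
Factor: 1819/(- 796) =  - 2^(-2)*17^1*107^1*199^( - 1) 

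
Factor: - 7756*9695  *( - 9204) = 692089441680 = 2^4*3^1*5^1 *7^2* 13^1*59^1*277^2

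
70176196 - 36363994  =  33812202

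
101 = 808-707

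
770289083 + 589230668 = 1359519751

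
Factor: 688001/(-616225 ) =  - 5^( - 2)*157^( - 2)* 397^1*1733^1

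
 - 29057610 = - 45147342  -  - 16089732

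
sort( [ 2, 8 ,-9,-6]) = [ - 9, - 6, 2,8] 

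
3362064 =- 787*( - 4272) 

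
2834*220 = 623480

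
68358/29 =68358/29 = 2357.17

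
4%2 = 0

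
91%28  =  7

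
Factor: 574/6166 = 287/3083 = 7^1 * 41^1  *3083^( - 1)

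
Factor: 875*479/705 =83825/141 =3^( - 1)*5^2*7^1*47^(-1 )*479^1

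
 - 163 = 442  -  605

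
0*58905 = 0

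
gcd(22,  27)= 1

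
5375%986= 445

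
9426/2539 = 3 + 1809/2539 = 3.71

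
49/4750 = 49/4750 = 0.01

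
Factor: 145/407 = 5^1*11^ ( - 1)*29^1*37^(- 1) 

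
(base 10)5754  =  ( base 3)21220010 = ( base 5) 141004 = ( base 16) 167a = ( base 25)954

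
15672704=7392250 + 8280454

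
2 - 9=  - 7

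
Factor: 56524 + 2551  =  59075 = 5^2*17^1*139^1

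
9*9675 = 87075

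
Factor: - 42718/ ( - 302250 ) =3^( - 1)*5^( - 3) * 53^1 = 53/375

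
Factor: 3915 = 3^3 * 5^1*29^1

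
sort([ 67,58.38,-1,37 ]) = [ - 1, 37, 58.38,67] 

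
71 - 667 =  - 596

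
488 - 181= 307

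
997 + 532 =1529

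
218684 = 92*2377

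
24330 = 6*4055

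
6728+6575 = 13303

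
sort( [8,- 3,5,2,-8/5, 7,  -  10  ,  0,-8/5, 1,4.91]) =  [ - 10 ,-3,-8/5,-8/5, 0 , 1, 2 , 4.91 , 5,7, 8 ] 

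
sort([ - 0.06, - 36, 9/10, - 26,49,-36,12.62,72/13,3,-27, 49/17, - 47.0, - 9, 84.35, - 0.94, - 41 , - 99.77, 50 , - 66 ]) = [-99.77 ,-66,-47.0, - 41,-36, - 36,- 27, - 26, - 9, - 0.94, - 0.06,9/10,49/17,3 , 72/13, 12.62,49,50,84.35 ]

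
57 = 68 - 11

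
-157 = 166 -323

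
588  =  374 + 214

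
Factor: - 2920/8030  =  -4/11 = - 2^2*11^ ( - 1) 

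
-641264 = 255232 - 896496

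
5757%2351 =1055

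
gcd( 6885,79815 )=255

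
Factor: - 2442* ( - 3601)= 8793642 = 2^1 * 3^1*11^1*13^1*37^1 *277^1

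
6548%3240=68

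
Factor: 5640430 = 2^1*5^1 * 17^1*33179^1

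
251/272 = 251/272 = 0.92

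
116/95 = 116/95 = 1.22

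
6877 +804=7681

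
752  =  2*376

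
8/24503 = 8/24503 =0.00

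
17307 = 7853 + 9454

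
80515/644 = 80515/644 = 125.02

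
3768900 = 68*55425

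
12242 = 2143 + 10099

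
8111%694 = 477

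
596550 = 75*7954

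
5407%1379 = 1270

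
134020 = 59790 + 74230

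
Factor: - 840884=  - 2^2 * 11^1*29^1*659^1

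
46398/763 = 60 + 618/763 = 60.81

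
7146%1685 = 406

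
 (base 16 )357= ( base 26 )16n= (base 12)5b3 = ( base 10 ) 855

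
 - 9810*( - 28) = 274680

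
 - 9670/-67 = 9670/67 = 144.33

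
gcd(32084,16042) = 16042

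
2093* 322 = 673946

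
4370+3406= 7776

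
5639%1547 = 998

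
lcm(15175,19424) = 485600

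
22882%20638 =2244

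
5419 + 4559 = 9978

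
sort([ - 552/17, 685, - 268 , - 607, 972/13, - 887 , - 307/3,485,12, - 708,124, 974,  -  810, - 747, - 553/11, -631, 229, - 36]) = [  -  887, - 810, - 747, - 708, - 631, - 607, -268, - 307/3, - 553/11 , - 36, - 552/17, 12 , 972/13, 124, 229,485, 685,  974]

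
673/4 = 673/4  =  168.25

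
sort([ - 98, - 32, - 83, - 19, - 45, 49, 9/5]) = [ -98, - 83, - 45, - 32,  -  19, 9/5, 49]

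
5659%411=316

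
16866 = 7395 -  - 9471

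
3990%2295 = 1695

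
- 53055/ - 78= 17685/26 = 680.19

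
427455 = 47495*9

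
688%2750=688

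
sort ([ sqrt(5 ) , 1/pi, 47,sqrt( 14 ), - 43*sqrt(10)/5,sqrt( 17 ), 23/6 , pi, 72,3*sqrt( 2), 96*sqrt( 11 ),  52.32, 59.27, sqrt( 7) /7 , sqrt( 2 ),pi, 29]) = [-43* sqrt( 10) /5,  1/pi, sqrt( 7 )/7 , sqrt(2 ), sqrt(5 ), pi, pi, sqrt( 14), 23/6, sqrt( 17 ), 3*sqrt (2), 29, 47,52.32 , 59.27, 72, 96*sqrt( 11) ] 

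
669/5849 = 669/5849 = 0.11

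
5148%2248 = 652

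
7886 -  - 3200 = 11086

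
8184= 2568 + 5616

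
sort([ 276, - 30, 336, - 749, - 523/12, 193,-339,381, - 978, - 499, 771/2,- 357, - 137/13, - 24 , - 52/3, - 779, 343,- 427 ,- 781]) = [ -978, - 781, - 779, - 749, - 499, - 427, - 357, - 339, - 523/12,-30,-24,  -  52/3,-137/13,193, 276,336, 343,381 , 771/2]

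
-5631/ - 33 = 170 + 7/11 = 170.64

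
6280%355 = 245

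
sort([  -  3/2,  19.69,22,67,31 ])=[ - 3/2 , 19.69,22, 31, 67] 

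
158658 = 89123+69535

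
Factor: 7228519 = 17^1 * 425207^1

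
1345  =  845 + 500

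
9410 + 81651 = 91061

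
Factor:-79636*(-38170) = 3039706120  =  2^3 *5^1*11^1 * 43^1*347^1*463^1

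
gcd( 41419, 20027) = 7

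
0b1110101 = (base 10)117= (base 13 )90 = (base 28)45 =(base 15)7C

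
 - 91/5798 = - 1 + 439/446 = - 0.02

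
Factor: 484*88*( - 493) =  - 20997856 = - 2^5*11^3*17^1*29^1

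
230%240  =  230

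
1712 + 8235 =9947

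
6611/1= 6611= 6611.00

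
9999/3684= 3333/1228  =  2.71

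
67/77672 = 67/77672 =0.00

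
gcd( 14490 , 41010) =30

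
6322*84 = 531048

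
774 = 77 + 697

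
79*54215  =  4282985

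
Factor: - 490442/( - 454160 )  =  2^( - 3 )  *5^( - 1) *7^( - 1)*41^1*811^( - 1)*5981^1 = 245221/227080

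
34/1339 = 34/1339 = 0.03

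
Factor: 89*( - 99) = -3^2*11^1*89^1=- 8811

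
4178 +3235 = 7413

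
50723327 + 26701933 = 77425260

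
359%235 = 124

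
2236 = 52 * 43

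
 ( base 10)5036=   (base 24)8hk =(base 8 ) 11654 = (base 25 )81b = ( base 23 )9BM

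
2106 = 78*27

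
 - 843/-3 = 281/1=281.00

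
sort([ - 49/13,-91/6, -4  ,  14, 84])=[ - 91/6,  -  4, - 49/13,  14,84 ]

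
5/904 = 5/904=0.01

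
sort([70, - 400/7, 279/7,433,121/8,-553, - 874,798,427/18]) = [ - 874, - 553, - 400/7, 121/8, 427/18,279/7,  70, 433, 798 ]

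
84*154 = 12936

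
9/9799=9/9799 = 0.00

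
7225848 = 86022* 84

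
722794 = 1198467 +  - 475673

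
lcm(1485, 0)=0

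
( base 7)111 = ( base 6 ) 133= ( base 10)57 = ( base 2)111001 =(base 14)41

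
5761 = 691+5070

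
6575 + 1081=7656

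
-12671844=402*(-31522 ) 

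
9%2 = 1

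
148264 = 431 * 344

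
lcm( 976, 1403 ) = 22448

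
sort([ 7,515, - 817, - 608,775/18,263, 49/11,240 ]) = [-817,-608,49/11, 7,775/18,240,263, 515]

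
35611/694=51 + 217/694= 51.31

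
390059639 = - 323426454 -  - 713486093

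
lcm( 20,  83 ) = 1660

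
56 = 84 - 28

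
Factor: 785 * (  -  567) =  - 445095 = - 3^4*5^1 * 7^1* 157^1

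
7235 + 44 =7279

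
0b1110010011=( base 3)1020220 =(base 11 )762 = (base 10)915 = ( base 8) 1623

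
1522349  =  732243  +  790106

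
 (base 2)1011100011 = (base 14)3ab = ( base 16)2E3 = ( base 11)612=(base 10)739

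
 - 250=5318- 5568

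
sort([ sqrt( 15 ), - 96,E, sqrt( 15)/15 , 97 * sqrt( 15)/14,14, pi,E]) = [ - 96,sqrt( 15)/15,E,  E,pi, sqrt( 15 ) , 14 , 97 * sqrt(15) /14 ]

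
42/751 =42/751=0.06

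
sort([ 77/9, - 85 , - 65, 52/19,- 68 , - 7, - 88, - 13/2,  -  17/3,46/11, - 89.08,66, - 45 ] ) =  [ - 89.08, - 88, - 85, - 68, - 65, - 45,-7, - 13/2, - 17/3, 52/19,  46/11 , 77/9,66 ] 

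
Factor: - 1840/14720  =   - 2^(-3)  =  - 1/8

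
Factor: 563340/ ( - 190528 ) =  - 2^(-4 )*3^1*5^1*13^(-1 )*41^1= - 615/208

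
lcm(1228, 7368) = 7368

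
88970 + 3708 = 92678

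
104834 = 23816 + 81018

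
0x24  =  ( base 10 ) 36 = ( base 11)33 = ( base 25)1B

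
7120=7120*1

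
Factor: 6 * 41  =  2^1 * 3^1*41^1 = 246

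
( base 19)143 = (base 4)12320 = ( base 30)EK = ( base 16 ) 1b8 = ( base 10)440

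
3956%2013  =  1943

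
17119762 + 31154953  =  48274715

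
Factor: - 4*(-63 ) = 2^2*3^2*7^1 = 252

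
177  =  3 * 59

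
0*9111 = 0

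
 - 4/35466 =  - 1 + 17731/17733=- 0.00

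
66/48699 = 22/16233 = 0.00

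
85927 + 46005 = 131932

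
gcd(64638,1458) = 486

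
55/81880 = 11/16376 = 0.00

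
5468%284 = 72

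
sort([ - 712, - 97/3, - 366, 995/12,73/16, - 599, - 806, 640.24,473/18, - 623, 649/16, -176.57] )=[ -806, - 712, - 623,-599, - 366, - 176.57,-97/3,73/16, 473/18,  649/16, 995/12,640.24 ]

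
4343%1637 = 1069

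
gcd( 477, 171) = 9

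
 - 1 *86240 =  - 86240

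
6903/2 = 3451 + 1/2 =3451.50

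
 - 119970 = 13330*(-9) 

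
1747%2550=1747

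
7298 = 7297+1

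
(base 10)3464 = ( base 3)11202022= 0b110110001000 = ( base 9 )4668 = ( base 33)35W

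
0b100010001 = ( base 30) 93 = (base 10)273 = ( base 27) a3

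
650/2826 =325/1413= 0.23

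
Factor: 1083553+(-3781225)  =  -2697672= - 2^3*3^1*112403^1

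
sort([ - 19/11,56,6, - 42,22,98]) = [ - 42,  -  19/11,6,22,56,98]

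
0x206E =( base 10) 8302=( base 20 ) 10F2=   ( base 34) 766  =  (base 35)6r7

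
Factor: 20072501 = 97^1*206933^1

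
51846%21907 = 8032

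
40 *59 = 2360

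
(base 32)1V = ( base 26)2b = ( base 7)120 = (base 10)63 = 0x3F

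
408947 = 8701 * 47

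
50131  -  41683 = 8448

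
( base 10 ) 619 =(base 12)437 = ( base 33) IP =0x26B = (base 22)163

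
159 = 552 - 393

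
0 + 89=89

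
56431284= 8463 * 6668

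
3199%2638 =561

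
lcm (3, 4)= 12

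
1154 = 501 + 653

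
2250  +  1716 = 3966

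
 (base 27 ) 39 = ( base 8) 132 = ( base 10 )90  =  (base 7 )156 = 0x5A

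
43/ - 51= - 43/51 = - 0.84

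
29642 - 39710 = - 10068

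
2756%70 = 26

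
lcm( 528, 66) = 528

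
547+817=1364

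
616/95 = 6+46/95 = 6.48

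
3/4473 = 1/1491=0.00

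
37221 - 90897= - 53676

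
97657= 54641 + 43016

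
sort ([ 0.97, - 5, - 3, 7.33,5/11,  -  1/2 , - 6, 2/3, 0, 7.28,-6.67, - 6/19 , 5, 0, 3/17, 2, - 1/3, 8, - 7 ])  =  [ - 7, -6.67, - 6,-5,-3, - 1/2,-1/3,-6/19, 0, 0, 3/17,5/11, 2/3,  0.97, 2, 5  ,  7.28,  7.33,8 ]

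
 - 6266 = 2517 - 8783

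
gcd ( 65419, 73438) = 1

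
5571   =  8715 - 3144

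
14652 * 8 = 117216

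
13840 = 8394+5446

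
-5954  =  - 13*458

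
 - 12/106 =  - 6/53 = - 0.11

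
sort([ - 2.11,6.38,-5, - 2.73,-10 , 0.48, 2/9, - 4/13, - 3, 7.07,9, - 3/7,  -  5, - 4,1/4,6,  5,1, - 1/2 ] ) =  [ - 10 , - 5, - 5, - 4 , - 3,  -  2.73, - 2.11,-1/2,-3/7,-4/13,2/9,1/4, 0.48 , 1,5,6,6.38,7.07,9 ] 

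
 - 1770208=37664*( - 47)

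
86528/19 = 86528/19 = 4554.11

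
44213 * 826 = 36519938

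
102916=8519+94397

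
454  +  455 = 909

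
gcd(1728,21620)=4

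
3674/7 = 524 + 6/7 =524.86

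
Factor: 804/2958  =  2^1*17^(- 1) * 29^ ( - 1)*67^1 =134/493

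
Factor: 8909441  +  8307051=2^2*223^1*19301^1 = 17216492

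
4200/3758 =1 + 221/1879 =1.12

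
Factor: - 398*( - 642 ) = 2^2 * 3^1*107^1* 199^1 = 255516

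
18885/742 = 25+ 335/742=25.45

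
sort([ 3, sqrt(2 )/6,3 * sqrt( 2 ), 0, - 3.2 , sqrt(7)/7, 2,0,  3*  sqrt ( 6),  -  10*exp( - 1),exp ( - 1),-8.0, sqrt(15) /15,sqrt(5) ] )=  [  -  8.0,-10 * exp( - 1 ),-3.2, 0,0,sqrt(2) /6, sqrt( 15)/15,exp(-1),sqrt(7) /7 , 2, sqrt(5), 3,3 * sqrt(2),3*sqrt( 6)]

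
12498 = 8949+3549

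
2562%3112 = 2562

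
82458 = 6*13743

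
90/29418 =15/4903=0.00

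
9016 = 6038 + 2978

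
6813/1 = 6813  =  6813.00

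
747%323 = 101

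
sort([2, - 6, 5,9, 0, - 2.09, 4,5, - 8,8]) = [ - 8, - 6,-2.09, 0, 2, 4,5, 5,  8, 9]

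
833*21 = 17493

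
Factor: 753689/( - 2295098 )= -2^(-1)*13^ ( -1)*41^( - 1)*2153^(-1)*753689^1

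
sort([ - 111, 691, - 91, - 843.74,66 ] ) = [-843.74, - 111, - 91, 66,691]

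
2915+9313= 12228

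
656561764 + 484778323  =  1141340087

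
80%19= 4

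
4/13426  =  2/6713 =0.00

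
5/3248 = 5/3248 = 0.00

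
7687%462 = 295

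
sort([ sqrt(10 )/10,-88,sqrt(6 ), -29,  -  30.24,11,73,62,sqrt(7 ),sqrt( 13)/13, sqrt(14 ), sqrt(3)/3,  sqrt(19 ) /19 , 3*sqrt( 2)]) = [ - 88, - 30.24, - 29,sqrt(19)/19, sqrt ( 13)/13,sqrt( 10 ) /10, sqrt(3 )/3, sqrt(6 ),sqrt(7),sqrt( 14 ),3*sqrt(2 ), 11, 62,73 ] 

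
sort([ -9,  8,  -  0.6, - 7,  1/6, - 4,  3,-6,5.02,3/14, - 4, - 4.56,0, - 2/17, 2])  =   [  -  9, - 7, - 6, - 4.56, - 4, - 4 , - 0.6, - 2/17, 0, 1/6,  3/14, 2, 3 , 5.02, 8 ] 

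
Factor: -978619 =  - 978619^1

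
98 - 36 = 62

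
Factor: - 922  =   - 2^1 * 461^1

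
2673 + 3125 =5798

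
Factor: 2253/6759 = 3^(  -  1) = 1/3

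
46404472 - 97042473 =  - 50638001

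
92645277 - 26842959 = 65802318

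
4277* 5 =21385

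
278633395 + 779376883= 1058010278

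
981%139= 8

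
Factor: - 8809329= - 3^1*2936443^1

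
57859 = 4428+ 53431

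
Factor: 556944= 2^4*3^1*41^1 *283^1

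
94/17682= 47/8841  =  0.01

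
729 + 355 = 1084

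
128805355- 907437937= - 778632582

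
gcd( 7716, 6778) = 2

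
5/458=5/458=0.01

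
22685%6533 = 3086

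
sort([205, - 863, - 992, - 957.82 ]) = [ - 992, - 957.82, - 863,205] 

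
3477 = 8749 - 5272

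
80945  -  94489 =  - 13544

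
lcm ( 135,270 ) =270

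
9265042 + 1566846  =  10831888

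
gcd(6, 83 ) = 1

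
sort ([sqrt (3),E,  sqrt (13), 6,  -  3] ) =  [ - 3 , sqrt( 3) , E,  sqrt( 13), 6]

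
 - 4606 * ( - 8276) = 38119256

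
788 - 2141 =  - 1353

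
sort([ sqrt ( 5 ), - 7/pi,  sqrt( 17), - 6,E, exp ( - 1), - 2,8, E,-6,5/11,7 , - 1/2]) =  [ - 6, - 6, - 7/pi, - 2, - 1/2,exp(- 1 ), 5/11,  sqrt( 5),  E,E, sqrt(17 ), 7, 8]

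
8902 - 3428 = 5474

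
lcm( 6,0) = 0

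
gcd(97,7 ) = 1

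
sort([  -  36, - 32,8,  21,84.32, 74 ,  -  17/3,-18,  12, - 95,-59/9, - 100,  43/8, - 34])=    [ - 100, - 95, - 36, - 34,  -  32,-18, - 59/9, - 17/3 , 43/8 , 8,12, 21, 74, 84.32 ] 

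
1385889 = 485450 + 900439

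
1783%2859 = 1783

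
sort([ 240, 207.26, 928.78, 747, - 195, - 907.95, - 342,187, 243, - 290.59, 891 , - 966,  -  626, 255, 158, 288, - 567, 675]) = [ - 966, - 907.95, - 626 ,  -  567, - 342, - 290.59,-195,  158,187,207.26,240, 243, 255,288, 675, 747, 891, 928.78]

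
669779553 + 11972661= 681752214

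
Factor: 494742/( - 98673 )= -2^1*31^( - 1 )*1061^(-1)*82457^1 = -164914/32891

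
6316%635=601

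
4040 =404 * 10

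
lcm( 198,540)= 5940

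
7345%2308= 421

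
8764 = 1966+6798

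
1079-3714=-2635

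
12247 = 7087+5160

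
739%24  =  19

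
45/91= 45/91= 0.49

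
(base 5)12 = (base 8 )7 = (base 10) 7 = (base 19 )7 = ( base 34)7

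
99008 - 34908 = 64100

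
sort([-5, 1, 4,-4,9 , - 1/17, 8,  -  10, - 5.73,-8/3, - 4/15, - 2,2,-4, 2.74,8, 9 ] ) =[ - 10,  -  5.73, - 5, - 4,-4, - 8/3,-2,-4/15, -1/17, 1,2, 2.74,4,8,8, 9, 9 ] 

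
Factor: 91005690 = 2^1*3^1 * 5^1*487^1 * 6229^1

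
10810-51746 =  - 40936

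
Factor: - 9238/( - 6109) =2^1*31^1*41^(-1) = 62/41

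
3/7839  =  1/2613 = 0.00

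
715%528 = 187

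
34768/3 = 34768/3= 11589.33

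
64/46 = 32/23 = 1.39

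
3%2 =1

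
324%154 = 16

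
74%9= 2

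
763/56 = 13+5/8 = 13.62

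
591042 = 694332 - 103290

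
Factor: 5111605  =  5^1*193^1*5297^1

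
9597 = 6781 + 2816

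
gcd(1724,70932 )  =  4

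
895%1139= 895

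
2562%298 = 178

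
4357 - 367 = 3990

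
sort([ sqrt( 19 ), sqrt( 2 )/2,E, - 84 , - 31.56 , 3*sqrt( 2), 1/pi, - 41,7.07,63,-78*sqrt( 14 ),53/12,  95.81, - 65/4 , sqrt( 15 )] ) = [ - 78*sqrt( 14 ) , - 84  , - 41, -31.56,- 65/4,1/pi, sqrt(2 )/2 , E, sqrt( 15 ), 3*sqrt( 2 ), sqrt ( 19 ),53/12,  7.07 , 63,95.81]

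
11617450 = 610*19045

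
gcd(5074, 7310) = 86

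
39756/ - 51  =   - 780 + 8/17= - 779.53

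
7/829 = 7/829 =0.01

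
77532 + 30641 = 108173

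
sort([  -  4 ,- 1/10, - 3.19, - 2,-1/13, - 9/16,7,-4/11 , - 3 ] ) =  [ -4,-3.19,-3, - 2, - 9/16, - 4/11, - 1/10, - 1/13,7] 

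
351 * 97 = 34047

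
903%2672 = 903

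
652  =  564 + 88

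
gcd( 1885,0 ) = 1885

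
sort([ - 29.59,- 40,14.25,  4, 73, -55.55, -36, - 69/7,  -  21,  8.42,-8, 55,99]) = [ - 55.55, - 40 , - 36, - 29.59, - 21, - 69/7, - 8,  4, 8.42,  14.25,55,  73,  99 ]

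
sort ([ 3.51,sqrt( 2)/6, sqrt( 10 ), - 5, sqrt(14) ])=[-5,sqrt( 2 )/6, sqrt(10 ),  3.51 , sqrt (14 )]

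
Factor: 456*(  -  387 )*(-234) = 2^4 * 3^5*13^1*19^1*43^1 = 41294448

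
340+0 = 340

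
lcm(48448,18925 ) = 1211200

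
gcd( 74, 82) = 2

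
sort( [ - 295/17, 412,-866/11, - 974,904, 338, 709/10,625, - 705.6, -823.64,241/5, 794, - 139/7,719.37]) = [ - 974, - 823.64, - 705.6,-866/11, -139/7, - 295/17,  241/5, 709/10,338,412, 625,  719.37, 794, 904]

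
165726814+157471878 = 323198692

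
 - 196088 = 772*( - 254) 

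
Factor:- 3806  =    -  2^1*11^1*173^1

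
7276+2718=9994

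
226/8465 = 226/8465 = 0.03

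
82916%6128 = 3252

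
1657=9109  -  7452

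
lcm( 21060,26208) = 1179360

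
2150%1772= 378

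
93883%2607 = 31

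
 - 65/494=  - 5/38 =- 0.13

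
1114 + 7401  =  8515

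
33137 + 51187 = 84324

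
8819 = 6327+2492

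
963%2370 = 963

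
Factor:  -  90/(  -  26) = 3^2 * 5^1*13^( - 1 ) = 45/13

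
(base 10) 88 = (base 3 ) 10021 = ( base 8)130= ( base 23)3j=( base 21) 44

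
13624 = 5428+8196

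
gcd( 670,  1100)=10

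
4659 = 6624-1965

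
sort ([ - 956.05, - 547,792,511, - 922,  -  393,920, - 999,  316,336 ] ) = [ - 999, - 956.05, -922, - 547, - 393,316,336,511,792, 920] 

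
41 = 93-52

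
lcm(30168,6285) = 150840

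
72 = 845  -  773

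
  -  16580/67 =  - 248 + 36/67 = -247.46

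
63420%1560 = 1020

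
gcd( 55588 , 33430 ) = 2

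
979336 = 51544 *19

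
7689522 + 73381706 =81071228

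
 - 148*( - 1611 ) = 238428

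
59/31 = 1 + 28/31= 1.90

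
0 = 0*(  -  293)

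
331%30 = 1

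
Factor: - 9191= - 7^1*13^1*101^1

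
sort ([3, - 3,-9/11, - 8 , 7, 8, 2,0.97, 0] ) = [ - 8, - 3 , - 9/11, 0, 0.97, 2, 3, 7, 8 ] 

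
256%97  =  62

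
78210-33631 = 44579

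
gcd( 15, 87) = 3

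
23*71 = 1633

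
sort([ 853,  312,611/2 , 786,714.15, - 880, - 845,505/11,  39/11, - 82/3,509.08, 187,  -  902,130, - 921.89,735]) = [ - 921.89, - 902,-880, - 845  , - 82/3,39/11,505/11 , 130, 187, 611/2,312 , 509.08, 714.15,  735,786,853]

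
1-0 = 1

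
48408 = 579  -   - 47829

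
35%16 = 3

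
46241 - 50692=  - 4451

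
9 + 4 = 13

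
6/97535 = 6/97535 = 0.00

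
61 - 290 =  - 229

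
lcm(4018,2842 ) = 116522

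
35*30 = 1050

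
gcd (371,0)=371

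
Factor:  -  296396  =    -  2^2 * 74099^1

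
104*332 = 34528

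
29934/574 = 52 + 43/287   =  52.15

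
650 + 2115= 2765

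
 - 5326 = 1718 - 7044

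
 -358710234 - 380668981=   -  739379215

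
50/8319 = 50/8319 = 0.01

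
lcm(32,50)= 800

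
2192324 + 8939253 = 11131577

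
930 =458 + 472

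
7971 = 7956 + 15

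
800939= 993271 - 192332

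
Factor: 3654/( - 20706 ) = -3^1*17^( - 1 ) = - 3/17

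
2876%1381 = 114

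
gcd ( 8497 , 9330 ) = 1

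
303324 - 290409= 12915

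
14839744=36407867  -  21568123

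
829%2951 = 829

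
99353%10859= 1622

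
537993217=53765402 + 484227815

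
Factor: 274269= 3^1 * 91423^1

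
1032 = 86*12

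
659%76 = 51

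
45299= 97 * 467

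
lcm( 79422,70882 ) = 6592026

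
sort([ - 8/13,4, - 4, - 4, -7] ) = [ - 7, - 4, - 4, - 8/13, 4] 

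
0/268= 0 = 0.00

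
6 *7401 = 44406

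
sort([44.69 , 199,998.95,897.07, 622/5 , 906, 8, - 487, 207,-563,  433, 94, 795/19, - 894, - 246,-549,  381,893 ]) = [ - 894, -563, - 549 ,  -  487, - 246,8,795/19, 44.69,94,622/5,  199, 207, 381,433,  893 , 897.07,906, 998.95]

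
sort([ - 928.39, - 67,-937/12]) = [-928.39, - 937/12, - 67 ]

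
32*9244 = 295808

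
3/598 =3/598= 0.01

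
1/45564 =1/45564= 0.00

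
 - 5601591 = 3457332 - 9058923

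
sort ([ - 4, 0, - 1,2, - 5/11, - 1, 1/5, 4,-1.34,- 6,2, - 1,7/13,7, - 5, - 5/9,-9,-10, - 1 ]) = [-10, - 9,-6,  -  5, - 4,-1.34, - 1, - 1, - 1, - 1, - 5/9,-5/11, 0 , 1/5, 7/13,2, 2, 4,7]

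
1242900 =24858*50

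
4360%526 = 152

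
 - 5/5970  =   - 1  +  1193/1194=- 0.00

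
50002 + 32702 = 82704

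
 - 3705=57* ( - 65)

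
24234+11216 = 35450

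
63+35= 98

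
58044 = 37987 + 20057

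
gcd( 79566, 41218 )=2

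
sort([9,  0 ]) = [ 0, 9 ] 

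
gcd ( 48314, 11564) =98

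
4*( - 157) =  - 628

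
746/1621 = 746/1621  =  0.46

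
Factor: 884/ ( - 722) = -442/361= -  2^1 * 13^1 * 17^1*19^( - 2) 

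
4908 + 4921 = 9829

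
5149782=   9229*558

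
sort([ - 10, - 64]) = [ - 64,  -  10 ]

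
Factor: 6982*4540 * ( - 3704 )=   -  117410429120 = - 2^6*5^1* 227^1*463^1  *  3491^1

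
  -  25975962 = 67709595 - 93685557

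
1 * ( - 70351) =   -  70351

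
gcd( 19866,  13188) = 42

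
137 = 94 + 43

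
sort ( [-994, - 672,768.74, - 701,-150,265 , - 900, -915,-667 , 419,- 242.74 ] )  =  [ - 994, - 915, - 900, - 701, - 672, - 667, - 242.74, - 150,265,419,768.74 ] 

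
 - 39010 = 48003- 87013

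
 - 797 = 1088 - 1885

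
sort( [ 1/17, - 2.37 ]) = [ - 2.37, 1/17]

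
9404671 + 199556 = 9604227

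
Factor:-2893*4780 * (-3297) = 2^2*3^1*5^1*7^1*11^1*157^1*239^1*263^1 = 45592696380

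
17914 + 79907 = 97821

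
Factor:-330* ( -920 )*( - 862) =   -  2^5*3^1*5^2 * 11^1*23^1*431^1  =  - 261703200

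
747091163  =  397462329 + 349628834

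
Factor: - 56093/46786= - 2^( - 1)*149^( - 1) * 157^( - 1) *56093^1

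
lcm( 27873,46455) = 139365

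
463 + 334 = 797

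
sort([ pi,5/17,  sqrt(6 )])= [ 5/17,sqrt ( 6 ),pi]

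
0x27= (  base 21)1I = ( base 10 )39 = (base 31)18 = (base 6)103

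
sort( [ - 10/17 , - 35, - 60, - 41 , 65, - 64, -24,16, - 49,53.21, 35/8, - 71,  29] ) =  [ - 71, - 64, - 60, - 49, - 41, - 35, - 24 , - 10/17 , 35/8,  16, 29 , 53.21,65] 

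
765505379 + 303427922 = 1068933301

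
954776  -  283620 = 671156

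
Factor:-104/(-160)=2^ ( - 2)*5^(-1)*13^1 = 13/20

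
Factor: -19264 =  - 2^6*7^1 * 43^1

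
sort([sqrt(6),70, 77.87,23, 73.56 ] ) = [sqrt(6),23,70,73.56,77.87]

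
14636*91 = 1331876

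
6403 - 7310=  - 907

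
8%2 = 0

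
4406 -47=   4359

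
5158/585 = 5158/585 = 8.82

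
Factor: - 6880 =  - 2^5*5^1 * 43^1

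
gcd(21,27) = 3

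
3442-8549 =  - 5107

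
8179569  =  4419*1851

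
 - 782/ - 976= 391/488= 0.80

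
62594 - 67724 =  - 5130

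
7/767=7/767=0.01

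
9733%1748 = 993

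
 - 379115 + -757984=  - 1137099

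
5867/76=77 + 15/76 = 77.20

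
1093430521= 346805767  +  746624754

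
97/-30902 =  - 97/30902=- 0.00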